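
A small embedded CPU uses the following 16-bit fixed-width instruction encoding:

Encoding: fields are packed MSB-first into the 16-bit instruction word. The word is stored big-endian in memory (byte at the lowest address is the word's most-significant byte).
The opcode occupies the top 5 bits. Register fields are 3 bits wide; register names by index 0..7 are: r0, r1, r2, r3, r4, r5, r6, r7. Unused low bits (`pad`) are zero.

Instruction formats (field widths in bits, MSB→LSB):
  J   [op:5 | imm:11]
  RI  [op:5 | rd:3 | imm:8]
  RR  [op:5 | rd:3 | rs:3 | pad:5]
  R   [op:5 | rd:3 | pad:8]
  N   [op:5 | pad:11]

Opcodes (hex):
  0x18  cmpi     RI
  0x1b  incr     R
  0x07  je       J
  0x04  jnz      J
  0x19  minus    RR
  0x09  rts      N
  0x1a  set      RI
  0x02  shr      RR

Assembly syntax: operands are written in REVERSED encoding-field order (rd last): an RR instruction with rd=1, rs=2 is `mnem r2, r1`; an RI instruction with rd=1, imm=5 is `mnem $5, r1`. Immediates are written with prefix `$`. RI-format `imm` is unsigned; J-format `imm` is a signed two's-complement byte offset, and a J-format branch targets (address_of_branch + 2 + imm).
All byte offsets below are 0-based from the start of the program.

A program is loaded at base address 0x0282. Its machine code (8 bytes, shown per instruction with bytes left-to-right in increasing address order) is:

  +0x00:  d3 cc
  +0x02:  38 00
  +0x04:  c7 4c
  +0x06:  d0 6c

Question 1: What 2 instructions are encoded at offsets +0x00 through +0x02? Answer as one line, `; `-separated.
+0x00: d3 cc ⇒ word 0xd3cc (big)
  top 5b → 0x1a → set [RI]
  rd: (w>>8)&0x7=0x3 → r3
  imm: (w>>0)&0xff=0xcc → $204
+0x02: 38 00 ⇒ word 0x3800 (big)
  top 5b → 0x7 → je [J]
  imm: (w>>0)&0x7ff=0x0 → $0

set $204, r3; je $0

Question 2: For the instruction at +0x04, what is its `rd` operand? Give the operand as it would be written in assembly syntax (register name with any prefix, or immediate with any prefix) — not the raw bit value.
@+04  big-endian(c7 4c) = 0xc74c
  opcode bits[15:11]=0x18: cmpi/RI
  [10:8] rd=7 = r7
  [7:0] imm=76 = $76

r7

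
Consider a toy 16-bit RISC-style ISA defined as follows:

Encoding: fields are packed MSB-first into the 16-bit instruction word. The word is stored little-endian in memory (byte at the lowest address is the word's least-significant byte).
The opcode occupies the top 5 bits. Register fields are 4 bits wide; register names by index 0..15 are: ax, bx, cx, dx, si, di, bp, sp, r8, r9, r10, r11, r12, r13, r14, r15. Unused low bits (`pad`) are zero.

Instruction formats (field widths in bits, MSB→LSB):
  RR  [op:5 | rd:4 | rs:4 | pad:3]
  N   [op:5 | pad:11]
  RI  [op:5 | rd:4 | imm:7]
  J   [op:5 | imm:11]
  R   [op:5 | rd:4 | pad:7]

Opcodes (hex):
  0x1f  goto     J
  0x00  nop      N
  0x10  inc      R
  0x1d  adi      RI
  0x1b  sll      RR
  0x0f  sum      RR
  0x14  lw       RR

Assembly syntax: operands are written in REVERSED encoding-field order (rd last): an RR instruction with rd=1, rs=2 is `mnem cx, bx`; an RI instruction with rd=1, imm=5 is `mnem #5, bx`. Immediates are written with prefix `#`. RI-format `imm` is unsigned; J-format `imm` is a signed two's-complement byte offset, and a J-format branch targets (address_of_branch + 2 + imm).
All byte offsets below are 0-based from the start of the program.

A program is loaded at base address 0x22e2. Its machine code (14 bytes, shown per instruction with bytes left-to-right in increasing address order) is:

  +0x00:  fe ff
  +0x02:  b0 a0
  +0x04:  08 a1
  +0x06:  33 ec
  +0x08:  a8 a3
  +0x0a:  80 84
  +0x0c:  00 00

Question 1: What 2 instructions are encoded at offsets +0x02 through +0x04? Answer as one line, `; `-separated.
lw bp, bx; lw bx, cx

@+02  little-endian(b0 a0) = 0xa0b0
  op=0xa0b0>>11=0x14 ⇒ lw (RR)
  [10:7] rd=1 = bx
  [6:3] rs=6 = bp
@+04  little-endian(08 a1) = 0xa108
  op=0xa108>>11=0x14 ⇒ lw (RR)
  [10:7] rd=2 = cx
  [6:3] rs=1 = bx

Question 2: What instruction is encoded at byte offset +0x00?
goto #-2

@+00  little-endian(fe ff) = 0xfffe
  op=0xfffe>>11=0x1f ⇒ goto (J)
  [10:0] imm=2046 (s11→-2) = #-2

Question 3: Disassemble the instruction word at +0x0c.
off 0x0c: read 00 00 as little → 0x0000
  opcode bits[15:11]=0x0: nop/N

nop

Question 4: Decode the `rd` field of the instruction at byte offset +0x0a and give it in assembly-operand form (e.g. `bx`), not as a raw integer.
+0x0a: 80 84 ⇒ word 0x8480 (little)
  opcode bits[15:11]=0x10: inc/R
  rd: (w>>7)&0xf=0x9 → r9

r9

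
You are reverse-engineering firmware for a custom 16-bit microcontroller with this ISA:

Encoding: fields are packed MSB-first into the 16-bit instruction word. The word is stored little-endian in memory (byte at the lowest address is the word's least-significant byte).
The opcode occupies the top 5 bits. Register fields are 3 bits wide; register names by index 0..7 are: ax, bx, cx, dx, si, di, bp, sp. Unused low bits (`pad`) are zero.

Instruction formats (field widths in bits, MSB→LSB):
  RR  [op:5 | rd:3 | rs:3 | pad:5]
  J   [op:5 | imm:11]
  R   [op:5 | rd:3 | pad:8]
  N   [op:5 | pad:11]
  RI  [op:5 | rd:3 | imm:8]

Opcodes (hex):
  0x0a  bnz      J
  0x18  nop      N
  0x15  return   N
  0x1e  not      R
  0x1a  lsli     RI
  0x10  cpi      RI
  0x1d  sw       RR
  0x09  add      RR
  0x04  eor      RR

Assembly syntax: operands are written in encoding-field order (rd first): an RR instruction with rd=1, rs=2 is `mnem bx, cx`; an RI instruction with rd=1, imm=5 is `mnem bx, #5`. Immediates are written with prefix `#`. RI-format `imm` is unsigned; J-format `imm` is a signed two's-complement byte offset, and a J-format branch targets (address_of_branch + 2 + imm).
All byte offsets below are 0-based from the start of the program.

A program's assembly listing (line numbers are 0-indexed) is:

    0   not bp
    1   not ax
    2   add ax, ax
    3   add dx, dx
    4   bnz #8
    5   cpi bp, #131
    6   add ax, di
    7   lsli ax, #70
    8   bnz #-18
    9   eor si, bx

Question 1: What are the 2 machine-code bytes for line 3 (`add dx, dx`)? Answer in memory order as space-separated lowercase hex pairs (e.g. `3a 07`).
L3: add op=0x9:5|rd=3:3|rs=3:3|pad=0:5 ⇒ 0x4b60 ⇒ little 60 4b

60 4b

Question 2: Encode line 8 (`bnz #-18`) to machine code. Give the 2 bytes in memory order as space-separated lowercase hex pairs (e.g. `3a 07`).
L8: bnz op=0xa:5|imm=-18:11 ⇒ 0x57ee ⇒ little ee 57

ee 57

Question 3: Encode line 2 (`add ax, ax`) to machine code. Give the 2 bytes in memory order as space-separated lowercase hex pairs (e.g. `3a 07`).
00 48

2. add fields op=0x9:5|rd=0:3|rs=0:3|pad=0:5 → word 4800h → 00 48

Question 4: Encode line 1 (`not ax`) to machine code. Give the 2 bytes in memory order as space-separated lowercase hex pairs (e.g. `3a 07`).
00 f0

line 1 (not): pack op=0x1e:5|rd=0:3|pad=0:8 = 0xf000; little→ 00 f0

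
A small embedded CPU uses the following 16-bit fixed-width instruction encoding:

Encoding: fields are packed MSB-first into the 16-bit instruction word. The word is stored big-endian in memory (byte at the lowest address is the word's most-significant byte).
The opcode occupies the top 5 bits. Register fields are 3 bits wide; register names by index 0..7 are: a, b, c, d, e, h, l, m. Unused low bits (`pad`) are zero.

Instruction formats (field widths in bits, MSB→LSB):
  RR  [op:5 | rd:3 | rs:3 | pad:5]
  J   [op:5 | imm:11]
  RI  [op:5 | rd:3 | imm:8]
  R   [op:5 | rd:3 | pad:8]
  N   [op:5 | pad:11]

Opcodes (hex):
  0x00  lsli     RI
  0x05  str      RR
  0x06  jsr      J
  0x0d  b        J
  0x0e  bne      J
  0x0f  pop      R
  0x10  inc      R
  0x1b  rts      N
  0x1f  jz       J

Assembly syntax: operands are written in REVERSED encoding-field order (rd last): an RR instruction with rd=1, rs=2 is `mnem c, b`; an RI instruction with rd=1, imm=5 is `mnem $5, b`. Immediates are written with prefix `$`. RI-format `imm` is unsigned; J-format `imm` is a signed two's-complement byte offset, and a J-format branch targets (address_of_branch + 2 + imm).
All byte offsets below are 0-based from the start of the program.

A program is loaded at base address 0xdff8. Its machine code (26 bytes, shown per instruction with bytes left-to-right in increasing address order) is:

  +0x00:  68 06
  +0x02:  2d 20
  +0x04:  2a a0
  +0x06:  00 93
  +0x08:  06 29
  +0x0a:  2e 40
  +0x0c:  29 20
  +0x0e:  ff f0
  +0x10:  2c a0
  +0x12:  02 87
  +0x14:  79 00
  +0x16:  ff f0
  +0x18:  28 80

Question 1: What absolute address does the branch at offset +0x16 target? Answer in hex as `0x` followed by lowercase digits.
0xe000

+0x16: ff f0 ⇒ word 0xfff0 (big)
  opcode bits[15:11]=0x1f: jz/J
  [10:0] imm=2032 (s11→-16) = $-16
  target = base 0xdff8 + off 0x16 + 2 + imm -16 = 0xe000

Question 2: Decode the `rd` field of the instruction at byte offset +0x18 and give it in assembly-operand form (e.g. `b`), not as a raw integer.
+0x18: 28 80 ⇒ word 0x2880 (big)
  op=0x2880>>11=0x5 ⇒ str (RR)
  [10:8] rd=0 = a
  [7:5] rs=4 = e

a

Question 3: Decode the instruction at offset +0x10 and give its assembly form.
str h, e

off 0x10: read 2c a0 as big → 0x2ca0
  top 5b → 0x5 → str [RR]
  [10:8] rd=4 = e
  [7:5] rs=5 = h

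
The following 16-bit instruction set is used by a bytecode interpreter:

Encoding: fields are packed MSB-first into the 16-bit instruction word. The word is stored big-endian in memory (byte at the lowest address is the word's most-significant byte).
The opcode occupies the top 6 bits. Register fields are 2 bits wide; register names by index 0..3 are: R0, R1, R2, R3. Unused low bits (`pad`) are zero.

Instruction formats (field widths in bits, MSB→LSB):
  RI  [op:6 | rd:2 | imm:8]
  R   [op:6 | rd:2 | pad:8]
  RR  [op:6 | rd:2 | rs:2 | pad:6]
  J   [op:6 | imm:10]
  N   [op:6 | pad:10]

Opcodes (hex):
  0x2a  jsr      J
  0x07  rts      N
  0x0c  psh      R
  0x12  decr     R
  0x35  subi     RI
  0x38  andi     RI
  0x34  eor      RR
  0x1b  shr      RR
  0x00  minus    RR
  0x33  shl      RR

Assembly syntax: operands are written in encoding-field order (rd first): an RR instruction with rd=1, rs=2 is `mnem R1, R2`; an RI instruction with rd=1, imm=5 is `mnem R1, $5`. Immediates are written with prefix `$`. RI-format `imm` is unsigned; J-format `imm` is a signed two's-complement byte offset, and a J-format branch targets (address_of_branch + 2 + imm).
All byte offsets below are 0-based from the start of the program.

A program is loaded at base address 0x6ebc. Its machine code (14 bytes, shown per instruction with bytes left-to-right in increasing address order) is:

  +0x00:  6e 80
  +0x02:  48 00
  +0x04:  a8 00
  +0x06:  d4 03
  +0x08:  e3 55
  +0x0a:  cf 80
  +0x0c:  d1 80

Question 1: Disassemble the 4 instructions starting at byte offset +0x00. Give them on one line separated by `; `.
shr R2, R2; decr R0; jsr $0; subi R0, $3

[00] 6e 80 → 0x6e80
  op=0x6e80>>10=0x1b ⇒ shr (RR)
  rd: (w>>8)&0x3=0x2 → R2
  rs: (w>>6)&0x3=0x2 → R2
[02] 48 00 → 0x4800
  op=0x4800>>10=0x12 ⇒ decr (R)
  rd: (w>>8)&0x3=0x0 → R0
[04] a8 00 → 0xa800
  op=0xa800>>10=0x2a ⇒ jsr (J)
  imm: (w>>0)&0x3ff=0x0 → $0
[06] d4 03 → 0xd403
  op=0xd403>>10=0x35 ⇒ subi (RI)
  rd: (w>>8)&0x3=0x0 → R0
  imm: (w>>0)&0xff=0x3 → $3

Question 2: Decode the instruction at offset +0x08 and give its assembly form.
off 0x08: read e3 55 as big → 0xe355
  opcode bits[15:10]=0x38: andi/RI
  [9:8] rd=3 = R3
  [7:0] imm=85 = $85

andi R3, $85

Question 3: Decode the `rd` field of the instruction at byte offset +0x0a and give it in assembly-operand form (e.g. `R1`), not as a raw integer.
R3

[0a] cf 80 → 0xcf80
  opcode bits[15:10]=0x33: shl/RR
  [9:8] rd=3 = R3
  [7:6] rs=2 = R2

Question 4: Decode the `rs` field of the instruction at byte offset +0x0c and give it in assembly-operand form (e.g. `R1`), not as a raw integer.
R2

+0x0c: d1 80 ⇒ word 0xd180 (big)
  top 6b → 0x34 → eor [RR]
  rd@[9:8]=0x1 ⇒ R1
  rs@[7:6]=0x2 ⇒ R2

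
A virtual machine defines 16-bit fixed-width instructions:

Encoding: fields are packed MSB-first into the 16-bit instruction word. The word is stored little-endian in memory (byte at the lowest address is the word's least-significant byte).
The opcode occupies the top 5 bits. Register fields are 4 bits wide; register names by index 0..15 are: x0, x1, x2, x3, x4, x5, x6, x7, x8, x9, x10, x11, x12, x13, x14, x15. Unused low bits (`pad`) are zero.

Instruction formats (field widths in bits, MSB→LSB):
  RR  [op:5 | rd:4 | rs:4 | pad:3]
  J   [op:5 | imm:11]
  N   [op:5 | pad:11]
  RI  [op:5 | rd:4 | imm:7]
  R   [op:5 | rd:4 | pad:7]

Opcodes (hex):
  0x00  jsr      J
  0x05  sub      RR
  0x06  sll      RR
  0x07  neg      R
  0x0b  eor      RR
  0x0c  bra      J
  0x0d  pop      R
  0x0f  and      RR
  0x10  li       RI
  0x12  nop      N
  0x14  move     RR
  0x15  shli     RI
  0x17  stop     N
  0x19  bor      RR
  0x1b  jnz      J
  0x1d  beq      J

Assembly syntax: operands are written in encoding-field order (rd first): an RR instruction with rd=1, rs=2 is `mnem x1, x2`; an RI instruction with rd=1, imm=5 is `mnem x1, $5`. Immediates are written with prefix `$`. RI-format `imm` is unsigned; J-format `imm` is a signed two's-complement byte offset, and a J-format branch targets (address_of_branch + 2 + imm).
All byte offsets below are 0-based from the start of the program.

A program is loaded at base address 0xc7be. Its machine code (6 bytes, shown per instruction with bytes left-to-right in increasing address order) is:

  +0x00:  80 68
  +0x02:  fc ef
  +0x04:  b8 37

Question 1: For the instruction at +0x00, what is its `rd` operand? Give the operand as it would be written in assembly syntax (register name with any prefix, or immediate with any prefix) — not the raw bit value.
@+00  little-endian(80 68) = 0x6880
  op=0x6880>>11=0xd ⇒ pop (R)
  [10:7] rd=1 = x1

x1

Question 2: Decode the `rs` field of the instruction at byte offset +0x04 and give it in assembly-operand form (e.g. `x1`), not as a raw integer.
x7

off 0x04: read b8 37 as little → 0x37b8
  top 5b → 0x6 → sll [RR]
  rd: (w>>7)&0xf=0xf → x15
  rs: (w>>3)&0xf=0x7 → x7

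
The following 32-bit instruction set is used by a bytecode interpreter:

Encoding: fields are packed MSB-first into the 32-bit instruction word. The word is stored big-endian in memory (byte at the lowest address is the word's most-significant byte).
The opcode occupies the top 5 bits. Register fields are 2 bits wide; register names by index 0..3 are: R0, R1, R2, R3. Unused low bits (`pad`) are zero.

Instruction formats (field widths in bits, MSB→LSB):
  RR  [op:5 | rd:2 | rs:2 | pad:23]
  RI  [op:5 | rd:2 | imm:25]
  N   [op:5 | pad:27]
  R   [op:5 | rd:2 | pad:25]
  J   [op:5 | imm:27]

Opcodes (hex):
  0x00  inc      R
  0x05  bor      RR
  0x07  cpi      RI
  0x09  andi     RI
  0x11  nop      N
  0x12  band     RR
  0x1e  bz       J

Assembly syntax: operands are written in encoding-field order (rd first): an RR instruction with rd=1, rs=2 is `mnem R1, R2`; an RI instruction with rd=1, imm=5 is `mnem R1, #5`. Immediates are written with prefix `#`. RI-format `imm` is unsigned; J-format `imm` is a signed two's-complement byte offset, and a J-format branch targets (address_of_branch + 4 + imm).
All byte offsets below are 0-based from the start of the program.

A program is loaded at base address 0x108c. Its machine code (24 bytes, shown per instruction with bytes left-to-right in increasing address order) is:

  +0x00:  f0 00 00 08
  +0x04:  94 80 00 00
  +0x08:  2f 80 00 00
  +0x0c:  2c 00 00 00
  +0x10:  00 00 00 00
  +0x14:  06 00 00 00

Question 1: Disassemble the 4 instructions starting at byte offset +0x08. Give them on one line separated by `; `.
bor R3, R3; bor R2, R0; inc R0; inc R3

[08] 2f 80 00 00 → 0x2f800000
  opcode bits[31:27]=0x5: bor/RR
  rd@[26:25]=0x3 ⇒ R3
  rs@[24:23]=0x3 ⇒ R3
[0c] 2c 00 00 00 → 0x2c000000
  opcode bits[31:27]=0x5: bor/RR
  rd@[26:25]=0x2 ⇒ R2
  rs@[24:23]=0x0 ⇒ R0
[10] 00 00 00 00 → 0x00000000
  opcode bits[31:27]=0x0: inc/R
  rd@[26:25]=0x0 ⇒ R0
[14] 06 00 00 00 → 0x06000000
  opcode bits[31:27]=0x0: inc/R
  rd@[26:25]=0x3 ⇒ R3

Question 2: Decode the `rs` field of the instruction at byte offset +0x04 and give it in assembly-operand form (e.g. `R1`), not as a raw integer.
+0x04: 94 80 00 00 ⇒ word 0x94800000 (big)
  top 5b → 0x12 → band [RR]
  [26:25] rd=2 = R2
  [24:23] rs=1 = R1

R1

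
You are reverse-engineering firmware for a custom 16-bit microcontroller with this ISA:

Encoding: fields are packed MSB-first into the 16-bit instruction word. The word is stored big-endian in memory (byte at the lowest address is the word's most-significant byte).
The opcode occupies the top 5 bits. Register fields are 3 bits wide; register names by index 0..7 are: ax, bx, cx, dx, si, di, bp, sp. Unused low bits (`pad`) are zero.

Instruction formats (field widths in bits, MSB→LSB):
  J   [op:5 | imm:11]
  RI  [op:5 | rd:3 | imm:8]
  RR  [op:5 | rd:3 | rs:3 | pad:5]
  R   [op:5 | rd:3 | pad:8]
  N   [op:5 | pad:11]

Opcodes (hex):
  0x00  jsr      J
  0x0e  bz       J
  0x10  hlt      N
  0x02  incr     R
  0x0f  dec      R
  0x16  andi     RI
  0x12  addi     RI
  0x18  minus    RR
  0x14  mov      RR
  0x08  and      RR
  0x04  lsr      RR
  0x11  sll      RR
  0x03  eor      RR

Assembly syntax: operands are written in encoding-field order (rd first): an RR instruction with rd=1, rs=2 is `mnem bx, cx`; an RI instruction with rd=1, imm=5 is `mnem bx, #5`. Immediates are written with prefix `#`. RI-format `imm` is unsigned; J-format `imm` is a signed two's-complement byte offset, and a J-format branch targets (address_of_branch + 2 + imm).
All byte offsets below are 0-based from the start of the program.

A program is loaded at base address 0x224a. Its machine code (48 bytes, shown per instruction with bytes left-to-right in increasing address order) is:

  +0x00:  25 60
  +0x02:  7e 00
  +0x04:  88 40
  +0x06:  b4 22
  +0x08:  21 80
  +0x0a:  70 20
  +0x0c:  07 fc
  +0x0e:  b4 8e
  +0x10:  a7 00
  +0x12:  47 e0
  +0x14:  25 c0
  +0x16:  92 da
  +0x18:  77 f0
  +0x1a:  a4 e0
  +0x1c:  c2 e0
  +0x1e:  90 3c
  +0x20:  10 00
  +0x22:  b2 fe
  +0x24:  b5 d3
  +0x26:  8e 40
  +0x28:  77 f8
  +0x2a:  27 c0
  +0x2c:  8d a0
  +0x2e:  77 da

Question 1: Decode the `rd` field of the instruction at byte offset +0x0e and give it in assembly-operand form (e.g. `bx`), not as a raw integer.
[0e] b4 8e → 0xb48e
  opcode bits[15:11]=0x16: andi/RI
  [10:8] rd=4 = si
  [7:0] imm=142 = #142

si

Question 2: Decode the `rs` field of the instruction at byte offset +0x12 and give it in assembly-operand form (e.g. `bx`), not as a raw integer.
sp

off 0x12: read 47 e0 as big → 0x47e0
  op=0x47e0>>11=0x8 ⇒ and (RR)
  [10:8] rd=7 = sp
  [7:5] rs=7 = sp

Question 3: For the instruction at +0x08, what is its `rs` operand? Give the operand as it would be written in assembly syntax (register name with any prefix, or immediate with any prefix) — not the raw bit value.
si

[08] 21 80 → 0x2180
  opcode bits[15:11]=0x4: lsr/RR
  rd@[10:8]=0x1 ⇒ bx
  rs@[7:5]=0x4 ⇒ si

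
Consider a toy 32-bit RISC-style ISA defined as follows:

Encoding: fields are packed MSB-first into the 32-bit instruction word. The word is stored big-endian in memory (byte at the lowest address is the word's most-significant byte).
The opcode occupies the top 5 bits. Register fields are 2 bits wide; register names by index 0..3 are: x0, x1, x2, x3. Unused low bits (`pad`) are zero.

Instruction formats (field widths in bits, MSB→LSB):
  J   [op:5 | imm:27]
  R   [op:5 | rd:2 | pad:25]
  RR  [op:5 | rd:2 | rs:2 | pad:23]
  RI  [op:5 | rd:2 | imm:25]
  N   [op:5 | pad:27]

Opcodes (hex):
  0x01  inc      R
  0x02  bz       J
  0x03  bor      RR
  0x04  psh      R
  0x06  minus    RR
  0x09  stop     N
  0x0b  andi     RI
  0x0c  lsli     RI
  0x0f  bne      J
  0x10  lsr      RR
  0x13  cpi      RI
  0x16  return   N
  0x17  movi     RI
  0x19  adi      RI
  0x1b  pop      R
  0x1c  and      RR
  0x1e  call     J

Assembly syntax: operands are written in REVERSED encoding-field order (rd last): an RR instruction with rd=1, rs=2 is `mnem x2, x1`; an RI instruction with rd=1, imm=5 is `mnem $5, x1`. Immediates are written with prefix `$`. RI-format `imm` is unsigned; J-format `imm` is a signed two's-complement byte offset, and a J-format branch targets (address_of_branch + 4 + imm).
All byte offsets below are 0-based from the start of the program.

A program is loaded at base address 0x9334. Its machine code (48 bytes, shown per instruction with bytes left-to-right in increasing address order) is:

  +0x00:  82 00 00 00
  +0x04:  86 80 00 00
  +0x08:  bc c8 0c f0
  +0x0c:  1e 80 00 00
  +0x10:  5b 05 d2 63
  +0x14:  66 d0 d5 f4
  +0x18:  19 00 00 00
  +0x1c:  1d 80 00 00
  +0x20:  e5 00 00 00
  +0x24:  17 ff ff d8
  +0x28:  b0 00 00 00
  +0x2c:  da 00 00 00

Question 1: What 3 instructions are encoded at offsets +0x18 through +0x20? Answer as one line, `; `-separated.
bor x2, x0; bor x3, x2; and x2, x2

+0x18: 19 00 00 00 ⇒ word 0x19000000 (big)
  opcode bits[31:27]=0x3: bor/RR
  rd@[26:25]=0x0 ⇒ x0
  rs@[24:23]=0x2 ⇒ x2
+0x1c: 1d 80 00 00 ⇒ word 0x1d800000 (big)
  opcode bits[31:27]=0x3: bor/RR
  rd@[26:25]=0x2 ⇒ x2
  rs@[24:23]=0x3 ⇒ x3
+0x20: e5 00 00 00 ⇒ word 0xe5000000 (big)
  opcode bits[31:27]=0x1c: and/RR
  rd@[26:25]=0x2 ⇒ x2
  rs@[24:23]=0x2 ⇒ x2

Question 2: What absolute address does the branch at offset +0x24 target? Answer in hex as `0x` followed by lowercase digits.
0x9334

@+24  big-endian(17 ff ff d8) = 0x17ffffd8
  op=0x17ffffd8>>27=0x2 ⇒ bz (J)
  imm: (w>>0)&0x7ffffff=0x7ffffd8 (s27→-40) → $-40
  target = base 0x9334 + off 0x24 + 4 + imm -40 = 0x9334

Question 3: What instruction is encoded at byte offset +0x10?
+0x10: 5b 05 d2 63 ⇒ word 0x5b05d263 (big)
  opcode bits[31:27]=0xb: andi/RI
  rd@[26:25]=0x1 ⇒ x1
  imm@[24:0]=0x105d263 ⇒ $17158755

andi $17158755, x1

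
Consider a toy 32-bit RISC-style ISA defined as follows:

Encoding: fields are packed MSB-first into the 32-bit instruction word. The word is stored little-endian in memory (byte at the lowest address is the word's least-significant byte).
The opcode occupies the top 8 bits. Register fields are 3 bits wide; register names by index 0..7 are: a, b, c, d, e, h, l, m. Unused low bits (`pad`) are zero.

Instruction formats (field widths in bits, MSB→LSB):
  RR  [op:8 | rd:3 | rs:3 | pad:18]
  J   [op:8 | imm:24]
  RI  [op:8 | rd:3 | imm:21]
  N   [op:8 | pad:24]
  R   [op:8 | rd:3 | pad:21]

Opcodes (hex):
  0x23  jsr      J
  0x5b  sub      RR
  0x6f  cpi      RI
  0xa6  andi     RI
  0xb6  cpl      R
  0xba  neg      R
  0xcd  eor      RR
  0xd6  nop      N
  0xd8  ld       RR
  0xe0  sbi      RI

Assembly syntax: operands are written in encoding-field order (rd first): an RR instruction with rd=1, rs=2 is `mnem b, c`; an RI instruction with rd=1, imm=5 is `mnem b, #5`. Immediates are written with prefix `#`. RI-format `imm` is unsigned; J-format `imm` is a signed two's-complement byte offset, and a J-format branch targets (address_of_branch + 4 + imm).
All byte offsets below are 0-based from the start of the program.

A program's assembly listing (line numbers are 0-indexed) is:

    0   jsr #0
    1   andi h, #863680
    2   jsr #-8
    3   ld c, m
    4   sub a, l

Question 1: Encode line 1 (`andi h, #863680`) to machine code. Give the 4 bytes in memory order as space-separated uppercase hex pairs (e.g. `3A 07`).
C0 2D AD A6

L1: andi op=0xa6:8|rd=5:3|imm=863680:21 ⇒ 0xa6ad2dc0 ⇒ little c0 2d ad a6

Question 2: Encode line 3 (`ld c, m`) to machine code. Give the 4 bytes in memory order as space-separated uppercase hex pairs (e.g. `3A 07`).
line 3 (ld): pack op=0xd8:8|rd=2:3|rs=7:3|pad=0:18 = 0xd85c0000; little→ 00 00 5c d8

00 00 5C D8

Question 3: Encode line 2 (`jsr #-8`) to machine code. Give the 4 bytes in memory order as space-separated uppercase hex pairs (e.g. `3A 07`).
line 2 (jsr): pack op=0x23:8|imm=-8:24 = 0x23fffff8; little→ f8 ff ff 23

F8 FF FF 23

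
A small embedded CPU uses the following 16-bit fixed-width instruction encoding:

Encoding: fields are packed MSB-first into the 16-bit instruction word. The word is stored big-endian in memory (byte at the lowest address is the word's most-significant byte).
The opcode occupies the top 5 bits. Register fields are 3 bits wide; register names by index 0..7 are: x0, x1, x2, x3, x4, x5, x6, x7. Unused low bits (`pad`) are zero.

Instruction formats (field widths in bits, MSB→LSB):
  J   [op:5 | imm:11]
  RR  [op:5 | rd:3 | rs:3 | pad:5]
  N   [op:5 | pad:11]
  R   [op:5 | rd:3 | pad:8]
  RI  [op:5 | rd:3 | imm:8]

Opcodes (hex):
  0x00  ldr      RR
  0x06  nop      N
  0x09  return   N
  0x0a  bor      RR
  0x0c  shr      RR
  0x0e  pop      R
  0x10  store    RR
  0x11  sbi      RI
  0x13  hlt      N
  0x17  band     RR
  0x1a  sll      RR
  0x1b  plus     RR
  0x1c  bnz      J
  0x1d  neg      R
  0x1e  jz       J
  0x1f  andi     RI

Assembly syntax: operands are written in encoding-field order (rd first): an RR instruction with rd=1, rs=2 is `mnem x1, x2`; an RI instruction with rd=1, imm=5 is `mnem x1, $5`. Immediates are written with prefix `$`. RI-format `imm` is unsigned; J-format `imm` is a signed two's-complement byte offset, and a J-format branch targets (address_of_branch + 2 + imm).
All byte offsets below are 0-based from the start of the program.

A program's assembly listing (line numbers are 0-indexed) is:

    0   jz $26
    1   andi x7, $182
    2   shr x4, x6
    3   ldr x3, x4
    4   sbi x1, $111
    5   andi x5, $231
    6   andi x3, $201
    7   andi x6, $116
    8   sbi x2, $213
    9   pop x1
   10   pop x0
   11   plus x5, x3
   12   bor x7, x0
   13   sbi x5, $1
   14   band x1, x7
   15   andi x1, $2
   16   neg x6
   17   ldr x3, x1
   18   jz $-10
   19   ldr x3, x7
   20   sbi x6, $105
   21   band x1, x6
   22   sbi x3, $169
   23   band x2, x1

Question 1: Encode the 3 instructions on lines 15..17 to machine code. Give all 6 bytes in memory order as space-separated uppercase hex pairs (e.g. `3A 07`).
15. andi fields op=0x1f:5|rd=1:3|imm=2:8 → word f902h → f9 02
16. neg fields op=0x1d:5|rd=6:3|pad=0:8 → word ee00h → ee 00
17. ldr fields op=0x0:5|rd=3:3|rs=1:3|pad=0:5 → word 0320h → 03 20

F9 02 EE 00 03 20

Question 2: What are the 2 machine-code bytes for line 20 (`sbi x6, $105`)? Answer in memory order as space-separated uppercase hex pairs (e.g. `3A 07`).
8E 69

line 20 (sbi): pack op=0x11:5|rd=6:3|imm=105:8 = 0x8e69; big→ 8e 69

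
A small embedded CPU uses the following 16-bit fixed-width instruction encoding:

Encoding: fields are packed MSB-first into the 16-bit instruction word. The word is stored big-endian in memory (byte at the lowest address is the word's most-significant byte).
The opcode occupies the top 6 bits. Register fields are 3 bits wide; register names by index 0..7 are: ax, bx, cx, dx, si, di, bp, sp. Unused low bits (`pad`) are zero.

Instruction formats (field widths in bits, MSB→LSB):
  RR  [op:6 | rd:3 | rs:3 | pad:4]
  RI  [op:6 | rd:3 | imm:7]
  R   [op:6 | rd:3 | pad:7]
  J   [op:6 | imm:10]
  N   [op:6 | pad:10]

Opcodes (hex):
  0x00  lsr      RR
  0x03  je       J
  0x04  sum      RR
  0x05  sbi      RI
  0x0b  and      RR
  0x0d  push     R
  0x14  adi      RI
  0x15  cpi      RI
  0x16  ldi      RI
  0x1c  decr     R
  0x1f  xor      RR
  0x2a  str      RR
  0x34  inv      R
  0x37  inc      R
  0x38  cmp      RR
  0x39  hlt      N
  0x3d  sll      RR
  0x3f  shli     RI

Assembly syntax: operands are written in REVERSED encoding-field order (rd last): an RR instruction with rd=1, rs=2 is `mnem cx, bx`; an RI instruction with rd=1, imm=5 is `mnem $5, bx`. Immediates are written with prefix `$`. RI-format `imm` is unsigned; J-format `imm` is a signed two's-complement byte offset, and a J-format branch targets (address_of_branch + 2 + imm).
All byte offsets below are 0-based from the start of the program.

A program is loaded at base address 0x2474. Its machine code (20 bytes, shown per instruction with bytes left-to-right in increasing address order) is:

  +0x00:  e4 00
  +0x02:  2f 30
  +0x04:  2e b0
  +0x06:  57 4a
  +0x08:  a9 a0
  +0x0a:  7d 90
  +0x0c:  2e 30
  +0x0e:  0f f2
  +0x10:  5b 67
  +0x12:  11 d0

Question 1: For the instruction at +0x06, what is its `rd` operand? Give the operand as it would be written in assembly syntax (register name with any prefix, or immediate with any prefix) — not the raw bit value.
@+06  big-endian(57 4a) = 0x574a
  top 6b → 0x15 → cpi [RI]
  rd: (w>>7)&0x7=0x6 → bp
  imm: (w>>0)&0x7f=0x4a → $74

bp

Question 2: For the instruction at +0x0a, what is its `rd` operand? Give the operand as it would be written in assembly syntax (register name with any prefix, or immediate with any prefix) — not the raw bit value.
dx

off 0x0a: read 7d 90 as big → 0x7d90
  top 6b → 0x1f → xor [RR]
  rd: (w>>7)&0x7=0x3 → dx
  rs: (w>>4)&0x7=0x1 → bx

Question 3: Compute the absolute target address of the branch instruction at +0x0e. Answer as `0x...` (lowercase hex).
@+0e  big-endian(0f f2) = 0x0ff2
  opcode bits[15:10]=0x3: je/J
  imm@[9:0]=0x3f2 (s10→-14) ⇒ $-14
  target = base 0x2474 + off 0x0e + 2 + imm -14 = 0x2476

0x2476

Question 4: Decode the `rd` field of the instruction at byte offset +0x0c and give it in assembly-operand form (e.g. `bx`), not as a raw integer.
+0x0c: 2e 30 ⇒ word 0x2e30 (big)
  op=0x2e30>>10=0xb ⇒ and (RR)
  rd: (w>>7)&0x7=0x4 → si
  rs: (w>>4)&0x7=0x3 → dx

si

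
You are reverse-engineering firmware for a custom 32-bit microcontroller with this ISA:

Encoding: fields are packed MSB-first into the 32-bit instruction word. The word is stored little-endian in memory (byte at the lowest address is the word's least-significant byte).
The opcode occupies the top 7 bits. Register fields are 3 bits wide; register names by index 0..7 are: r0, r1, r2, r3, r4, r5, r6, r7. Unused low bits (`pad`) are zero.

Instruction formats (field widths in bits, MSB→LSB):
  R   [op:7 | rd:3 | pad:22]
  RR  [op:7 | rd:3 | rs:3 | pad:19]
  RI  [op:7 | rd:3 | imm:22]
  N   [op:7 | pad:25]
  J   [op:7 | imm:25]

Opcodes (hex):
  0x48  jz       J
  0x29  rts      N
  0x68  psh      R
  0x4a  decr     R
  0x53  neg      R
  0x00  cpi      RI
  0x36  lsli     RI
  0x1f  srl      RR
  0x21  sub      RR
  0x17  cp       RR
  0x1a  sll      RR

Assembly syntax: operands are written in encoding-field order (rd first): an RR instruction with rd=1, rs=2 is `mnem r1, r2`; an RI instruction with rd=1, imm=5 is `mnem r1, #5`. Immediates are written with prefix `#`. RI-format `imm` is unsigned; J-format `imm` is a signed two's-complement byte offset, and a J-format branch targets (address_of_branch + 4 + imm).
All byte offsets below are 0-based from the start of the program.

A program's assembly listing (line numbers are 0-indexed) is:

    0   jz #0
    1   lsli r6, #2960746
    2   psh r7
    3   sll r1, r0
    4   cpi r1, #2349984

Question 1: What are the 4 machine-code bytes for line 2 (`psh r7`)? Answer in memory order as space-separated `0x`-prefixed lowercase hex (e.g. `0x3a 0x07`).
L2: psh op=0x68:7|rd=7:3|pad=0:22 ⇒ 0xd1c00000 ⇒ little 00 00 c0 d1

0x00 0x00 0xc0 0xd1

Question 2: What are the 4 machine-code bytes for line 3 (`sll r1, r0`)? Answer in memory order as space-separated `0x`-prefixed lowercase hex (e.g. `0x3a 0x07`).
L3: sll op=0x1a:7|rd=1:3|rs=0:3|pad=0:19 ⇒ 0x34400000 ⇒ little 00 00 40 34

0x00 0x00 0x40 0x34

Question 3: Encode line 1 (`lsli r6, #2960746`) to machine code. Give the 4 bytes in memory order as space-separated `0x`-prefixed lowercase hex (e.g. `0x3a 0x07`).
0x6a 0x2d 0xad 0x6d

1. lsli fields op=0x36:7|rd=6:3|imm=2960746:22 → word 6dad2d6ah → 6a 2d ad 6d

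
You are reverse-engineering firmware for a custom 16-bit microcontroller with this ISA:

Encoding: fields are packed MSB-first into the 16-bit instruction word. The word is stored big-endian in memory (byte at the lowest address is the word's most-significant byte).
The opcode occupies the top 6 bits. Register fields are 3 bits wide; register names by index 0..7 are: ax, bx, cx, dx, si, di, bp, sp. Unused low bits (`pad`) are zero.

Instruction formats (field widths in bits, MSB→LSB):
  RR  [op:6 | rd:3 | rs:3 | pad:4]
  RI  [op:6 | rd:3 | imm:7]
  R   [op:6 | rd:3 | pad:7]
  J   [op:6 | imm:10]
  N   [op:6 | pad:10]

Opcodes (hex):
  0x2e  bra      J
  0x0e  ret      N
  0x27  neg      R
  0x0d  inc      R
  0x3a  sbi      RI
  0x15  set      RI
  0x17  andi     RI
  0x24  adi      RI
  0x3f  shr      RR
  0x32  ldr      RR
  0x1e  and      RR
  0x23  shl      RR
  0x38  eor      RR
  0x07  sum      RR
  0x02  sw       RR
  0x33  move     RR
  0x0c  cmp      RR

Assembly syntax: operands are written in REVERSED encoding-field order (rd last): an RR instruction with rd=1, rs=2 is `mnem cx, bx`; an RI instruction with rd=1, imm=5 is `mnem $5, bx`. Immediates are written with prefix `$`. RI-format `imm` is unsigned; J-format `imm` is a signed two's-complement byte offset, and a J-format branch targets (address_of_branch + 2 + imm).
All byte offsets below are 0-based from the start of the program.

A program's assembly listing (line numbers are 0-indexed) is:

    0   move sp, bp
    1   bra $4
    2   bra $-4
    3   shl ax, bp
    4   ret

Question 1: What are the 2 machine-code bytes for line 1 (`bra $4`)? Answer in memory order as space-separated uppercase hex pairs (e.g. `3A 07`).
line 1 (bra): pack op=0x2e:6|imm=4:10 = 0xb804; big→ b8 04

B8 04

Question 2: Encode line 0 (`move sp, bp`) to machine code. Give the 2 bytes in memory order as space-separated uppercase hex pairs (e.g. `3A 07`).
L0: move op=0x33:6|rd=6:3|rs=7:3|pad=0:4 ⇒ 0xcf70 ⇒ big cf 70

CF 70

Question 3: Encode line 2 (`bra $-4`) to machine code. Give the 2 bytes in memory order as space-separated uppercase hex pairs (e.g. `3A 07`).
BB FC

2. bra fields op=0x2e:6|imm=-4:10 → word bbfch → bb fc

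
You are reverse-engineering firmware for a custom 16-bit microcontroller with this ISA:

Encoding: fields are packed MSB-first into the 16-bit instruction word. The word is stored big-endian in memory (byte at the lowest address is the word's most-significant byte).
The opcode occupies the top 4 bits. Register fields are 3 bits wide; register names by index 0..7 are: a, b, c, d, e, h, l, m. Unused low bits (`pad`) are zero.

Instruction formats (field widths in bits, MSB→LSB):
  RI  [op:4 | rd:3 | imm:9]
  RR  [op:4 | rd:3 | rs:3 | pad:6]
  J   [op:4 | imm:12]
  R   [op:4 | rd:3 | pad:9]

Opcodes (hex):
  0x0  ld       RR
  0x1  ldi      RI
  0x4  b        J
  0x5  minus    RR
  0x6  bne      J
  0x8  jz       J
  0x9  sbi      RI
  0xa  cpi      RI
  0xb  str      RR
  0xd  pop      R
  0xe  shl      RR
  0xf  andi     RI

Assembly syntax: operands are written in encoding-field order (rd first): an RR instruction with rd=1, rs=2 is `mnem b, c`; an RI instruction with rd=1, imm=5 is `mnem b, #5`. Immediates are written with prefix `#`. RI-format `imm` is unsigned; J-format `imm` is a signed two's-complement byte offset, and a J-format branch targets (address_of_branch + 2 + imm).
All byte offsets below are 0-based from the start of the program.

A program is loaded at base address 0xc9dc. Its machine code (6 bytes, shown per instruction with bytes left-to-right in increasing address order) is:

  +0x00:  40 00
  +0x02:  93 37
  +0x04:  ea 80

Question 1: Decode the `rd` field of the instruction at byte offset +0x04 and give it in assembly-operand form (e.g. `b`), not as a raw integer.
+0x04: ea 80 ⇒ word 0xea80 (big)
  opcode bits[15:12]=0xe: shl/RR
  [11:9] rd=5 = h
  [8:6] rs=2 = c

h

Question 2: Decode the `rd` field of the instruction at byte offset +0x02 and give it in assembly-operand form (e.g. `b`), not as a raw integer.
off 0x02: read 93 37 as big → 0x9337
  op=0x9337>>12=0x9 ⇒ sbi (RI)
  rd: (w>>9)&0x7=0x1 → b
  imm: (w>>0)&0x1ff=0x137 → #311

b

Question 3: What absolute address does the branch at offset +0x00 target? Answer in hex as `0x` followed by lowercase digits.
0xc9de

@+00  big-endian(40 00) = 0x4000
  top 4b → 0x4 → b [J]
  [11:0] imm=0 = #0
  target = base 0xc9dc + off 0x00 + 2 + imm 0 = 0xc9de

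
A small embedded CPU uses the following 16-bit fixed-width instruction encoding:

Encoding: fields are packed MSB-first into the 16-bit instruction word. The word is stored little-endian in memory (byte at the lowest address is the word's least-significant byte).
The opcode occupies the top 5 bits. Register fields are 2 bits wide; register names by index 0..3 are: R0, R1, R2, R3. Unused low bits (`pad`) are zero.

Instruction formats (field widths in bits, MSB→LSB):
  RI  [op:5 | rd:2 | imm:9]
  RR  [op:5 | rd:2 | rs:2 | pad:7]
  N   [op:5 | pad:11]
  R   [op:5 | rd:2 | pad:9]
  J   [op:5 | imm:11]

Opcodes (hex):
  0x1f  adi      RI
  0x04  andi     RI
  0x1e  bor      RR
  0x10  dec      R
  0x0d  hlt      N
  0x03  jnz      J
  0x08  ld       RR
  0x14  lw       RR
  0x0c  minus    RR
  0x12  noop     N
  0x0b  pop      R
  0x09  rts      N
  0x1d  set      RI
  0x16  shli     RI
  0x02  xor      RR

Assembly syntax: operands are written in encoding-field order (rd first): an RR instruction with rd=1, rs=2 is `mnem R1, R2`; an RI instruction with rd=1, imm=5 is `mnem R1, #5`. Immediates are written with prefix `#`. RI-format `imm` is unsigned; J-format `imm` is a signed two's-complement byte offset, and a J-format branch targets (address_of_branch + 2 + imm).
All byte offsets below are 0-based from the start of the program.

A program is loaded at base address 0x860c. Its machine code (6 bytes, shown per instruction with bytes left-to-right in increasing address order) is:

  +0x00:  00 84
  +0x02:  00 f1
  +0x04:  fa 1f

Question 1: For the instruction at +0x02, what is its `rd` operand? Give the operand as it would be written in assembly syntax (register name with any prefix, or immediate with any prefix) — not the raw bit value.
R0

@+02  little-endian(00 f1) = 0xf100
  op=0xf100>>11=0x1e ⇒ bor (RR)
  [10:9] rd=0 = R0
  [8:7] rs=2 = R2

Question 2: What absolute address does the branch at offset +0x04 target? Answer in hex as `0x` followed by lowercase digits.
[04] fa 1f → 0x1ffa
  opcode bits[15:11]=0x3: jnz/J
  imm: (w>>0)&0x7ff=0x7fa (s11→-6) → #-6
  target = base 0x860c + off 0x04 + 2 + imm -6 = 0x860c

0x860c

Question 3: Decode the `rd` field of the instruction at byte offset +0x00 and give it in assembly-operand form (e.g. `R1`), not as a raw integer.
R2

[00] 00 84 → 0x8400
  top 5b → 0x10 → dec [R]
  rd: (w>>9)&0x3=0x2 → R2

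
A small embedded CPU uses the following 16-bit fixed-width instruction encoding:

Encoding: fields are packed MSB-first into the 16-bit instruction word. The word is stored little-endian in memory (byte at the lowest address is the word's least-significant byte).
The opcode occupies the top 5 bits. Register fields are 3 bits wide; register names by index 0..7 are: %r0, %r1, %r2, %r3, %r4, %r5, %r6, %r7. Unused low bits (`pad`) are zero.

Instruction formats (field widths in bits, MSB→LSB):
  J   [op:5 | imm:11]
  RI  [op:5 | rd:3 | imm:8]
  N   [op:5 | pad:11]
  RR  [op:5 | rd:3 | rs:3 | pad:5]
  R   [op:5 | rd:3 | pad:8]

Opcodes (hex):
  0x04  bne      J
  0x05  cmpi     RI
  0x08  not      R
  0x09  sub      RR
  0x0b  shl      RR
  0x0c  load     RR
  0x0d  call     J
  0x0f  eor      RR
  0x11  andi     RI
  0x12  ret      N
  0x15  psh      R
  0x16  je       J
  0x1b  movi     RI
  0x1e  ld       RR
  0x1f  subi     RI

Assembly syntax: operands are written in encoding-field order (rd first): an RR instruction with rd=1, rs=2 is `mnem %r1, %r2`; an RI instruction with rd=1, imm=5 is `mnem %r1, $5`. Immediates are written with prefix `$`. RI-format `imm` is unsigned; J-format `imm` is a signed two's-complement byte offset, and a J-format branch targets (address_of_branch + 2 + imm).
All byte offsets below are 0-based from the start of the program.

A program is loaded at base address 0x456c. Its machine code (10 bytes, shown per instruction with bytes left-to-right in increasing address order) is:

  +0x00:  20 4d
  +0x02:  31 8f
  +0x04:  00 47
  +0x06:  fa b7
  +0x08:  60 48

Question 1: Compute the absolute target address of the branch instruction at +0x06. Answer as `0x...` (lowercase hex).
0x456e

[06] fa b7 → 0xb7fa
  op=0xb7fa>>11=0x16 ⇒ je (J)
  imm@[10:0]=0x7fa (s11→-6) ⇒ $-6
  target = base 0x456c + off 0x06 + 2 + imm -6 = 0x456e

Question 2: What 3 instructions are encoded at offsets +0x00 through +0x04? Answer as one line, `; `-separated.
+0x00: 20 4d ⇒ word 0x4d20 (little)
  opcode bits[15:11]=0x9: sub/RR
  rd@[10:8]=0x5 ⇒ %r5
  rs@[7:5]=0x1 ⇒ %r1
+0x02: 31 8f ⇒ word 0x8f31 (little)
  opcode bits[15:11]=0x11: andi/RI
  rd@[10:8]=0x7 ⇒ %r7
  imm@[7:0]=0x31 ⇒ $49
+0x04: 00 47 ⇒ word 0x4700 (little)
  opcode bits[15:11]=0x8: not/R
  rd@[10:8]=0x7 ⇒ %r7

sub %r5, %r1; andi %r7, $49; not %r7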